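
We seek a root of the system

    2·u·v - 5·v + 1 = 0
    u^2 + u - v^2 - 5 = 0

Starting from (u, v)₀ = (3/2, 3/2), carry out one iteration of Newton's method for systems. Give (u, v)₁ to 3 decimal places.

(0.500, -1.000)

At (3/2, 3/2): F = (-2.000, -3.500).
Jacobian J = [[2·v, 2·u - 5], [2·u + 1, -2·v]].
At the point, J = [[3.000, -2.000], [4.000, -3.000]] (det J = -1.000).
Solving J·Δ = −F gives Δ = (-1.000, -2.500).
Then the next iterate is (u, v)₁ = (0.500, -1.000).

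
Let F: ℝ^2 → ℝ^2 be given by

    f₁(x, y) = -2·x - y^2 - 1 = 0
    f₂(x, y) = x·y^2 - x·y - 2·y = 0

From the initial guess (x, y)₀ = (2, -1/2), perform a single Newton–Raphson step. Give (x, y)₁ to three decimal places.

(-0.578, -0.406)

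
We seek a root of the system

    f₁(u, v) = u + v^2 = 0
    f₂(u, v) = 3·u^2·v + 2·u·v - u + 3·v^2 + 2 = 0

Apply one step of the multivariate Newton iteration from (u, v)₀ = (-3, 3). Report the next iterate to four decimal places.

(-1.9910, 1.8318)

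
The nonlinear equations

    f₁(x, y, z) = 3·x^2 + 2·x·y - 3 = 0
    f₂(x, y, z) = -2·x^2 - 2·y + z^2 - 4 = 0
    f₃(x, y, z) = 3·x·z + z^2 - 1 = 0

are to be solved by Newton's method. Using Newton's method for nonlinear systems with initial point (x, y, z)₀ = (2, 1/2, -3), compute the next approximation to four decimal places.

(0.8889, 1.3611, -2.4722)

At (2, 1/2, -3): F = (11.0000, -4.0000, -10.0000).
Jacobian J = [[6·x + 2·y, 2·x, 0], [-4·x, -2, 2·z], [3·z, 0, 3·x + 2·z]].
At the point, J = [[13.0000, 4.0000, 0.0000], [-8.0000, -2.0000, -6.0000], [-9.0000, 0.0000, 0.0000]] (det J = 216.0000).
Solving J·Δ = −F gives Δ = (-1.1111, 0.8611, 0.5278).
Then the next iterate is (x, y, z)₁ = (0.8889, 1.3611, -2.4722).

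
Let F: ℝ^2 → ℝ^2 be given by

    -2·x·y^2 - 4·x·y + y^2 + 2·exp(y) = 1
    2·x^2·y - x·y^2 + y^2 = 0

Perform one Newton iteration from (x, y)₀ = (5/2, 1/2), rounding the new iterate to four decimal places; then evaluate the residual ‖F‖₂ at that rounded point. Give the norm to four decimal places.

1.8717

At (5/2, 1/2): F = (-3.702557, 5.8750).
Jacobian J = [[-2·y^2 - 4·y, -4·x·y - 4·x + 2·y + 2·exp(y)], [4·x·y - y^2, 2·x^2 - 2·x·y + 2·y]].
At the point, J = [[-2.5000, -10.702557], [4.7500, 11.0000]] (det J = 23.337148).
Solving J·Δ = −F gives Δ = (-0.9491, -0.1243).
Then the next iterate is (x, y)₁ = (1.5509, 0.3757).
Re-evaluating at (1.5509, 0.3757): F = (-0.715342, 1.729576), so ‖F‖₂ = 1.8717.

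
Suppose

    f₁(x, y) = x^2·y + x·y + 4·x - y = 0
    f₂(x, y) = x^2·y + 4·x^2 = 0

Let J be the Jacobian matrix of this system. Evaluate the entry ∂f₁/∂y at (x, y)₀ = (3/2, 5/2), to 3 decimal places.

∂f₁/∂y = x^2 + x - 1.
At (3/2, 5/2) this is 2.750.

2.750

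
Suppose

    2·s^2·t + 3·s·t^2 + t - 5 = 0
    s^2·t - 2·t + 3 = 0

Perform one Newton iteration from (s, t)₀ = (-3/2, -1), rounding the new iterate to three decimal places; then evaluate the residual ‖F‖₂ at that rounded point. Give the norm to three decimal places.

6.232

At (-3/2, -1): F = (-15.000, 2.750).
Jacobian J = [[4·s·t + 3·t^2, 2·s^2 + 6·s·t + 1], [2·s·t, s^2 - 2]].
At the point, J = [[9.000, 14.500], [3.000, 0.250]] (det J = -41.250).
Solving J·Δ = −F gives Δ = (-1.058, 1.691).
Then the next iterate is (s, t)₁ = (-2.558, 0.691).
Re-evaluating at (-2.558, 0.691): F = (1.06974, 6.13946), so ‖F‖₂ = 6.232.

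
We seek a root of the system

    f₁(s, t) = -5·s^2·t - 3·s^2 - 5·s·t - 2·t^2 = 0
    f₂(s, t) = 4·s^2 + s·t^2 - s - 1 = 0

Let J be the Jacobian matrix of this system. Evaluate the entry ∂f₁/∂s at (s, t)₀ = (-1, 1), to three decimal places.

∂f₁/∂s = -10·s·t - 6·s - 5·t.
At (-1, 1) this is 11.000.

11.000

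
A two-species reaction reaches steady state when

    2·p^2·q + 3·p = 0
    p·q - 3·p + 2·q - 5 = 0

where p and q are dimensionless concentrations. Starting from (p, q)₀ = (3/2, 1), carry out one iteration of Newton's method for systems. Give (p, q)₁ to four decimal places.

At (3/2, 1): F = (9.0000, -6.0000).
Jacobian J = [[4·p·q + 3, 2·p^2], [q - 3, p + 2]].
At the point, J = [[9.0000, 4.5000], [-2.0000, 3.5000]] (det J = 40.5000).
Solving J·Δ = −F gives Δ = (-1.4444, 0.8889).
Then the next iterate is (p, q)₁ = (0.0556, 1.8889).

(0.0556, 1.8889)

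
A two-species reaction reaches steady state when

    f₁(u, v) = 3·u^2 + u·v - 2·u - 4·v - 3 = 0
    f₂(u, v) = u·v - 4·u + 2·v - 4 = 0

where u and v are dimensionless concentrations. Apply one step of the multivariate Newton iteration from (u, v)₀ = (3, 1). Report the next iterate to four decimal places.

At (3, 1): F = (17.0000, -11.0000).
Jacobian J = [[6·u + v - 2, u - 4], [v - 4, u + 2]].
At the point, J = [[17.0000, -1.0000], [-3.0000, 5.0000]] (det J = 82.0000).
Solving J·Δ = −F gives Δ = (-0.9024, 1.6585).
Then the next iterate is (u, v)₁ = (2.0976, 2.6585).

(2.0976, 2.6585)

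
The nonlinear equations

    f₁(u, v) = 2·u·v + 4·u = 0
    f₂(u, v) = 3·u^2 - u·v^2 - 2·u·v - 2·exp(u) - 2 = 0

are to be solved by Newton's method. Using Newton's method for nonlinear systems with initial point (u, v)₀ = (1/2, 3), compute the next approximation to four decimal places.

(0.1781, 1.2193)

At (1/2, 3): F = (5.0000, -12.047443).
Jacobian J = [[2·v + 4, 2·u], [6·u - v^2 - 2·v - 2·exp(u), -2·u·v - 2·u]].
At the point, J = [[10.0000, 1.0000], [-15.297443, -4.0000]] (det J = -24.702557).
Solving J·Δ = −F gives Δ = (-0.3219, -1.7807).
Then the next iterate is (u, v)₁ = (0.1781, 1.2193).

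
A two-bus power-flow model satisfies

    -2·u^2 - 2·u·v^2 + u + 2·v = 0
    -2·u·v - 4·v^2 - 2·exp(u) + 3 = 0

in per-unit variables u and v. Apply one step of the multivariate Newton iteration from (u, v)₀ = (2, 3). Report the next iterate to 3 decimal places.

(3.264, -0.073)

At (2, 3): F = (-36.000, -59.77811).
Jacobian J = [[-4·u - 2·v^2 + 1, -4·u·v + 2], [-2·v - 2·exp(u), -2·u - 8·v]].
At the point, J = [[-25.000, -22.000], [-20.77811, -28.000]] (det J = 242.88153).
Solving J·Δ = −F gives Δ = (1.264, -3.073).
Then the next iterate is (u, v)₁ = (3.264, -0.073).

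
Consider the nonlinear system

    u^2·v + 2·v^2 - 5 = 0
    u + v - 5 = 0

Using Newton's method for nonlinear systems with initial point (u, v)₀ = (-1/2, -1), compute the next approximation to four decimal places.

At (-1/2, -1): F = (-3.2500, -6.5000).
Jacobian J = [[2·u·v, u^2 + 4·v], [1, 1]].
At the point, J = [[1.0000, -3.7500], [1.0000, 1.0000]] (det J = 4.7500).
Solving J·Δ = −F gives Δ = (5.8158, 0.6842).
Then the next iterate is (u, v)₁ = (5.3158, -0.3158).

(5.3158, -0.3158)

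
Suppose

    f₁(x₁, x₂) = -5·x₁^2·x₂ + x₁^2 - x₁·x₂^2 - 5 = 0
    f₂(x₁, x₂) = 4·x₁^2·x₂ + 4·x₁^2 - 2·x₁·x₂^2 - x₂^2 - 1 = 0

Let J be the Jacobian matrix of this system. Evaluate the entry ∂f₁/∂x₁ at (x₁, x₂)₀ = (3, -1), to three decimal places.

∂f₁/∂x₁ = -10·x₁·x₂ + 2·x₁ - x₂^2.
At (3, -1) this is 35.000.

35.000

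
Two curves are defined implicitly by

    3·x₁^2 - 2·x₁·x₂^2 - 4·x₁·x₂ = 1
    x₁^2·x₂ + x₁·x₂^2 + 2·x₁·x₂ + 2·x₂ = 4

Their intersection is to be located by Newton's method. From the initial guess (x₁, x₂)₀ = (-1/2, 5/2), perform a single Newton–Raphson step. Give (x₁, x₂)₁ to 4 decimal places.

At (-1/2, 5/2): F = (11.0000, -4.0000).
Jacobian J = [[6·x₁ - 2·x₂^2 - 4·x₂, -4·x₁·x₂ - 4·x₁], [2·x₁·x₂ + x₂^2 + 2·x₂, x₁^2 + 2·x₁·x₂ + 2·x₁ + 2]].
At the point, J = [[-25.5000, 7.0000], [8.7500, -1.2500]] (det J = -29.3750).
Solving J·Δ = −F gives Δ = (0.4851, 0.1957).
Then the next iterate is (x₁, x₂)₁ = (-0.0149, 2.6957).

(-0.0149, 2.6957)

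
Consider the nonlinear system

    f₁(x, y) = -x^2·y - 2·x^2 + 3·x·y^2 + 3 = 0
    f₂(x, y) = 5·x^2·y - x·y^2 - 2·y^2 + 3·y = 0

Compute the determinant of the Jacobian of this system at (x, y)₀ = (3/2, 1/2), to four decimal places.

-88.8750

J = [[-2·x·y - 4·x + 3·y^2, -x^2 + 6·x·y], [10·x·y - y^2, 5·x^2 - 2·x·y - 4·y + 3]].
At the point, J = [[-6.7500, 2.2500], [7.2500, 10.7500]].
det J = -88.8750.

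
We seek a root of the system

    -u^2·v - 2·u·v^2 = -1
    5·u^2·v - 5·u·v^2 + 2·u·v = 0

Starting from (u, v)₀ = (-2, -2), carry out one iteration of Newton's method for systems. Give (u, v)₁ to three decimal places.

At (-2, -2): F = (25.000, 8.000).
Jacobian J = [[-2·u·v - 2·v^2, -u^2 - 4·u·v], [10·u·v - 5·v^2 + 2·v, 5·u^2 - 10·u·v + 2·u]].
At the point, J = [[-16.000, -20.000], [16.000, -24.000]] (det J = 704.000).
Solving J·Δ = −F gives Δ = (0.625, 0.750).
Then the next iterate is (u, v)₁ = (-1.375, -1.250).

(-1.375, -1.250)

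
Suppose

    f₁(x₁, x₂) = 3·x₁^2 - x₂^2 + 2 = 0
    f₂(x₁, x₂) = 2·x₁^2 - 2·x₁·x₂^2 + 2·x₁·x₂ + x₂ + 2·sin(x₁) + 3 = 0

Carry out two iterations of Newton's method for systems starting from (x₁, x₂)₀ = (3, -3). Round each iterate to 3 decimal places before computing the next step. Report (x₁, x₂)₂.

(0.881, -1.709)

At (3, -3): F = (20.000, -53.71776).
Jacobian J = [[6·x₁, -2·x₂], [4·x₁ - 2·x₂^2 + 2·x₂ + 2·cos(x₁), -4·x₁·x₂ + 2·x₁ + 1]].
At the point, J = [[18.000, 6.000], [-13.97998, 43.000]] (det J = 857.87991).
Solving J·Δ = −F gives Δ = (-1.378, 0.801).
Then the next iterate is (x₁, x₂)₁ = (1.622, -2.199).
Round to (1.622, -2.199) and repeat: F = (5.05705, -14.76010), J = [[9.732, 4.398], [-7.68356, 18.51111]].
Δ = (-0.741, 0.490), so (x₁, x₂)₂ = (0.881, -1.709).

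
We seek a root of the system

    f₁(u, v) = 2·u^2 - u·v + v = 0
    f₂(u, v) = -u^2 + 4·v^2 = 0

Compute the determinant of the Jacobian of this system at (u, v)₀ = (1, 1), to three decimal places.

J = [[4·u - v, -u + 1], [-2·u, 8·v]].
At the point, J = [[3.000, 0.000], [-2.000, 8.000]].
det J = 24.000.

24.000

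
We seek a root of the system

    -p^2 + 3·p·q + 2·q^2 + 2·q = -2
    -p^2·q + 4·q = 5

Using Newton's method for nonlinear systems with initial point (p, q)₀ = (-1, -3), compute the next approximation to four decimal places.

At (-1, -3): F = (22.0000, -14.0000).
Jacobian J = [[-2·p + 3·q, 3·p + 4·q + 2], [-2·p·q, -p^2 + 4]].
At the point, J = [[-7.0000, -13.0000], [-6.0000, 3.0000]] (det J = -99.0000).
Solving J·Δ = −F gives Δ = (-1.1717, 2.3232).
Then the next iterate is (p, q)₁ = (-2.1717, -0.6768).

(-2.1717, -0.6768)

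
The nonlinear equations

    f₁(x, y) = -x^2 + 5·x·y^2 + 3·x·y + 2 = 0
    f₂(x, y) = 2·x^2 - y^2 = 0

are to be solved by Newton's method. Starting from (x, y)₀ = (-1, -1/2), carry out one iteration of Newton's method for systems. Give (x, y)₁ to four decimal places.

At (-1, -1/2): F = (1.2500, 1.7500).
Jacobian J = [[-2·x + 5·y^2 + 3·y, 10·x·y + 3·x], [4·x, -2·y]].
At the point, J = [[1.7500, 2.0000], [-4.0000, 1.0000]] (det J = 9.7500).
Solving J·Δ = −F gives Δ = (0.2308, -0.8269).
Then the next iterate is (x, y)₁ = (-0.7692, -1.3269).

(-0.7692, -1.3269)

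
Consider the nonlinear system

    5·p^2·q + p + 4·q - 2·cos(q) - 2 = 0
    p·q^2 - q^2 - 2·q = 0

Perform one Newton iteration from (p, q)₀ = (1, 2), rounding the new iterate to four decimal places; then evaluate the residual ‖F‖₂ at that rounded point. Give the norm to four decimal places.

1.1615

At (1, 2): F = (17.832294, -4.0000).
Jacobian J = [[10·p·q + 1, 5·p^2 + 2·sin(q) + 4], [q^2, 2·p·q - 2·q - 2]].
At the point, J = [[21.0000, 10.818595], [4.0000, -2.0000]] (det J = -85.274379).
Solving J·Δ = −F gives Δ = (0.0892, -1.8215).
Then the next iterate is (p, q)₁ = (1.0892, 0.1785).
Re-evaluating at (1.0892, 0.1785): F = (-1.106199, -0.354158), so ‖F‖₂ = 1.1615.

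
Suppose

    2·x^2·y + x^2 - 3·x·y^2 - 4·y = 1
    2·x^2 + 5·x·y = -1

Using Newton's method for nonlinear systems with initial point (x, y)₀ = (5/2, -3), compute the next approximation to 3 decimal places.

At (5/2, -3): F = (-87.750, -24.000).
Jacobian J = [[4·x·y + 2·x - 3·y^2, 2·x^2 - 6·x·y - 4], [4·x + 5·y, 5·x]].
At the point, J = [[-52.000, 53.500], [-5.000, 12.500]] (det J = -382.500).
Solving J·Δ = −F gives Δ = (0.489, 2.116).
Then the next iterate is (x, y)₁ = (2.989, -0.884).

(2.989, -0.884)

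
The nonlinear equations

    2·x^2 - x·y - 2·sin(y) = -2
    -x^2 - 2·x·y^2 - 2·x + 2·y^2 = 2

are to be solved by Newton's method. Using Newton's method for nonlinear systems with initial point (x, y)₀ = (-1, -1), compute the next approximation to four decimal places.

(0.5614, -1.0153)

At (-1, -1): F = (4.682942, 3.0000).
Jacobian J = [[4·x - y, -x - 2·cos(y)], [-2·x - 2·y^2 - 2, -4·x·y + 4·y]].
At the point, J = [[-3.0000, -0.080605], [-2.0000, -8.0000]] (det J = 23.838791).
Solving J·Δ = −F gives Δ = (1.5614, -0.0153).
Then the next iterate is (x, y)₁ = (0.5614, -1.0153).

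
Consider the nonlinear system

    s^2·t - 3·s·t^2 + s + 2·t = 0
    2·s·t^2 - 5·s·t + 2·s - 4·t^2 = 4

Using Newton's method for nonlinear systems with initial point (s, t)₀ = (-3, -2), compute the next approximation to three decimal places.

(-0.486, -1.459)

At (-3, -2): F = (11.000, -80.000).
Jacobian J = [[2·s·t - 3·t^2 + 1, s^2 - 6·s·t + 2], [2·t^2 - 5·t + 2, 4·s·t - 5·s - 8·t]].
At the point, J = [[1.000, -25.000], [20.000, 55.000]] (det J = 555.000).
Solving J·Δ = −F gives Δ = (2.514, 0.541).
Then the next iterate is (s, t)₁ = (-0.486, -1.459).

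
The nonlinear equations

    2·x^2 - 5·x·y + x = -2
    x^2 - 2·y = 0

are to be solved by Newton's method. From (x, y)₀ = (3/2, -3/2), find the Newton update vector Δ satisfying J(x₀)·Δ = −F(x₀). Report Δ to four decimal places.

At (3/2, -3/2): F = (19.2500, 5.2500).
Jacobian J = [[4·x - 5·y + 1, -5·x], [2·x, -2]].
At the point, J = [[14.5000, -7.5000], [3.0000, -2.0000]] (det J = -6.5000).
Solving J·Δ = −F gives Δ = (0.1346, 2.8269).

(0.1346, 2.8269)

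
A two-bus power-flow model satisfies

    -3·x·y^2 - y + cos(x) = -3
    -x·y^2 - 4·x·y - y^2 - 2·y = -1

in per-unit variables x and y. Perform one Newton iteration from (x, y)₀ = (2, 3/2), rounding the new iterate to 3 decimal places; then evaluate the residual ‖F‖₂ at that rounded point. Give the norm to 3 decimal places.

1732.922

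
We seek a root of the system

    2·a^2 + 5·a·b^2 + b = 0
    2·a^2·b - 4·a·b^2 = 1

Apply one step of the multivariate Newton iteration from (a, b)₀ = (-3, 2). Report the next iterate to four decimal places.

(-1.7680, 1.4891)

At (-3, 2): F = (-40.0000, 83.0000).
Jacobian J = [[4·a + 5·b^2, 10·a·b + 1], [4·a·b - 4·b^2, 2·a^2 - 8·a·b]].
At the point, J = [[8.0000, -59.0000], [-40.0000, 66.0000]] (det J = -1832.0000).
Solving J·Δ = −F gives Δ = (1.2320, -0.5109).
Then the next iterate is (a, b)₁ = (-1.7680, 1.4891).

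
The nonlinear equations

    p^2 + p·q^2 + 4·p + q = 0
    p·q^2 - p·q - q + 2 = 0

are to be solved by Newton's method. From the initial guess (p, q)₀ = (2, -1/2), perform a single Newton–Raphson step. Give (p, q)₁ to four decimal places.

(0.6173, 0.0926)

At (2, -1/2): F = (12.0000, 4.0000).
Jacobian J = [[2·p + q^2 + 4, 2·p·q + 1], [q^2 - q, 2·p·q - p - 1]].
At the point, J = [[8.2500, -1.0000], [0.7500, -5.0000]] (det J = -40.5000).
Solving J·Δ = −F gives Δ = (-1.3827, 0.5926).
Then the next iterate is (p, q)₁ = (0.6173, 0.0926).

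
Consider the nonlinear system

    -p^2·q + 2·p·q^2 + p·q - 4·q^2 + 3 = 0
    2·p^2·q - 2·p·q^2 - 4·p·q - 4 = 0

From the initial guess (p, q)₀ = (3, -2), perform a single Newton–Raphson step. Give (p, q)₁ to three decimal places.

At (3, -2): F = (23.000, -40.000).
Jacobian J = [[-2·p·q + 2·q^2 + q, -p^2 + 4·p·q + p - 8·q], [4·p·q - 2·q^2 - 4·q, 2·p^2 - 4·p·q - 4·p]].
At the point, J = [[18.000, -14.000], [-24.000, 30.000]] (det J = 204.000).
Solving J·Δ = −F gives Δ = (-0.637, 0.824).
Then the next iterate is (p, q)₁ = (2.363, -1.176).

(2.363, -1.176)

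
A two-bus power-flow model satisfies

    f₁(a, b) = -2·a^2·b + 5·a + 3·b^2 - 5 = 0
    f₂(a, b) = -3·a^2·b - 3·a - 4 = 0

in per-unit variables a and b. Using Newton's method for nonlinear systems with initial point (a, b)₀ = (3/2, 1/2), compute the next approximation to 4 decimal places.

(0.5076, -0.1566)

At (3/2, 1/2): F = (1.0000, -11.8750).
Jacobian J = [[-4·a·b + 5, -2·a^2 + 6·b], [-6·a·b - 3, -3·a^2]].
At the point, J = [[2.0000, -1.5000], [-7.5000, -6.7500]] (det J = -24.7500).
Solving J·Δ = −F gives Δ = (-0.9924, -0.6566).
Then the next iterate is (a, b)₁ = (0.5076, -0.1566).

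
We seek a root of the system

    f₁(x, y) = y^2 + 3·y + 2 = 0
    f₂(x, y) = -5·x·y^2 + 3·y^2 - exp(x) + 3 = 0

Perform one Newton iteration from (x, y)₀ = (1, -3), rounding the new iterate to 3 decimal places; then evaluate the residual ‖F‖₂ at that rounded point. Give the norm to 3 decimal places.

4.572

At (1, -3): F = (2.000, -17.71828).
Jacobian J = [[0, 2·y + 3], [-5·y^2 - exp(x), -10·x·y + 6·y]].
At the point, J = [[0.000, -3.000], [-47.71828, 12.000]] (det J = -143.15485).
Solving J·Δ = −F gives Δ = (-0.204, 0.667).
Then the next iterate is (x, y)₁ = (0.796, -2.333).
Re-evaluating at (0.796, -2.333): F = (0.44389, -4.55069), so ‖F‖₂ = 4.572.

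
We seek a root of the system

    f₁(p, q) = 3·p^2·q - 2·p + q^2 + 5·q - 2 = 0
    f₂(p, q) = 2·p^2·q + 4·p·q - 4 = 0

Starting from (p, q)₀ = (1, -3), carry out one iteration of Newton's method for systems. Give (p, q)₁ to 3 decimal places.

(0.028, -3.222)

At (1, -3): F = (-19.000, -22.000).
Jacobian J = [[6·p·q - 2, 3·p^2 + 2·q + 5], [4·p·q + 4·q, 2·p^2 + 4·p]].
At the point, J = [[-20.000, 2.000], [-24.000, 6.000]] (det J = -72.000).
Solving J·Δ = −F gives Δ = (-0.972, -0.222).
Then the next iterate is (p, q)₁ = (0.028, -3.222).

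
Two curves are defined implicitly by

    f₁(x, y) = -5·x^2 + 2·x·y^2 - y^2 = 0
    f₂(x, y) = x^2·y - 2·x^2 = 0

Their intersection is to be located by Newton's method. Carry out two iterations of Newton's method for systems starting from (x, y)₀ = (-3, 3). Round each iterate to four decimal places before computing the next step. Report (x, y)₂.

At (-3, 3): F = (-108.0000, 9.0000).
Jacobian J = [[-10·x + 2·y^2, 4·x·y - 2·y], [2·x·y - 4·x, x^2]].
At the point, J = [[48.0000, -42.0000], [-6.0000, 9.0000]] (det J = 180.0000).
Solving J·Δ = −F gives Δ = (3.3000, 1.2000).
Then the next iterate is (x, y)₁ = (0.3000, 4.2000).
Round to (0.3000, 4.2000) and repeat: F = (-7.5060, 0.1980), J = [[32.2800, -3.3600], [1.3200, 0.0900]].
Δ = (0.0014, -2.2205), so (x, y)₂ = (0.3014, 1.9795).

(0.3014, 1.9795)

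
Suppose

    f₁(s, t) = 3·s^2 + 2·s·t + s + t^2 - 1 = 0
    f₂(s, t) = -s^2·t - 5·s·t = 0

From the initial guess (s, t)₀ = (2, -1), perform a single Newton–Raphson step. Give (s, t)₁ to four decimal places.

At (2, -1): F = (10.0000, 14.0000).
Jacobian J = [[6·s + 2·t + 1, 2·s + 2·t], [-2·s·t - 5·t, -s^2 - 5·s]].
At the point, J = [[11.0000, 2.0000], [9.0000, -14.0000]] (det J = -172.0000).
Solving J·Δ = −F gives Δ = (-0.9767, 0.3721).
Then the next iterate is (s, t)₁ = (1.0233, -0.6279).

(1.0233, -0.6279)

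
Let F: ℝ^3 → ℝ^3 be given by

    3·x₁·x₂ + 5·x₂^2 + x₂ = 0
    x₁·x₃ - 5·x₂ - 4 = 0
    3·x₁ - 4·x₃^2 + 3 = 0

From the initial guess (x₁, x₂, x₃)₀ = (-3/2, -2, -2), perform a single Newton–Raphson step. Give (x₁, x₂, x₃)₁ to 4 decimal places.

(2.1519, -1.7835, -1.5910)

At (-3/2, -2, -2): F = (27.0000, 9.0000, -17.5000).
Jacobian J = [[3·x₂, 3·x₁ + 10·x₂ + 1, 0], [x₃, -5, x₁], [3, 0, -8·x₃]].
At the point, J = [[-6.0000, -23.5000, 0.0000], [-2.0000, -5.0000, -1.5000], [3.0000, 0.0000, 16.0000]] (det J = -166.2500).
Solving J·Δ = −F gives Δ = (3.6519, 0.2165, 0.4090).
Then the next iterate is (x₁, x₂, x₃)₁ = (2.1519, -1.7835, -1.5910).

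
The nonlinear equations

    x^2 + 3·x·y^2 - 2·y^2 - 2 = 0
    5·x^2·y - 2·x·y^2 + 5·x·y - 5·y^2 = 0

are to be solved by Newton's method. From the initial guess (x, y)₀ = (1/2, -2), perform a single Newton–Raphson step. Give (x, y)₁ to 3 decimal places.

(0.599, -0.765)

At (1/2, -2): F = (-3.750, -31.500).
Jacobian J = [[2·x + 3·y^2, 6·x·y - 4·y], [10·x·y - 2·y^2 + 5·y, 5·x^2 - 4·x·y + 5·x - 10·y]].
At the point, J = [[13.000, 2.000], [-28.000, 27.750]] (det J = 416.750).
Solving J·Δ = −F gives Δ = (0.099, 1.235).
Then the next iterate is (x, y)₁ = (0.599, -0.765).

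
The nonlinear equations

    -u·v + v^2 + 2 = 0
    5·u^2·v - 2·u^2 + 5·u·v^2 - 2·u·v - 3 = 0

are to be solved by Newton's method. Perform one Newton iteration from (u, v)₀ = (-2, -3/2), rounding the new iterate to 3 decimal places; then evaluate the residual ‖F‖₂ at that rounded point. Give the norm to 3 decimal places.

At (-2, -3/2): F = (1.250, -69.500).
Jacobian J = [[-v, -u + 2·v], [10·u·v - 4·u + 5·v^2 - 2·v, 5·u^2 + 10·u·v - 2·u]].
At the point, J = [[1.500, -1.000], [52.250, 54.000]] (det J = 133.250).
Solving J·Δ = −F gives Δ = (0.015, 1.273).
Then the next iterate is (u, v)₁ = (-1.985, -0.227).
Re-evaluating at (-1.985, -0.227): F = (1.60093, -16.76522), so ‖F‖₂ = 16.841.

16.841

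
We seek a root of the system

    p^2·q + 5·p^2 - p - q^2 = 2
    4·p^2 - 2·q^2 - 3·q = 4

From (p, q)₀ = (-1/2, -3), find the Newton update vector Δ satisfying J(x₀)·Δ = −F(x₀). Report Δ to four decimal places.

(-7.5000, -2.0000)

At (-1/2, -3): F = (-10.0000, -12.0000).
Jacobian J = [[2·p·q + 10·p - 1, p^2 - 2·q], [8·p, -4·q - 3]].
At the point, J = [[-3.0000, 6.2500], [-4.0000, 9.0000]] (det J = -2.0000).
Solving J·Δ = −F gives Δ = (-7.5000, -2.0000).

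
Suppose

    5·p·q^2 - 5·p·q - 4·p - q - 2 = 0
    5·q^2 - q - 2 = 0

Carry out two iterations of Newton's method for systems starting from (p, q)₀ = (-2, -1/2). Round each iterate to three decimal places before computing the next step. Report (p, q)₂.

At (-2, -1/2): F = (-1.000, -0.250).
Jacobian J = [[5·q^2 - 5·q - 4, 10·p·q - 5·p - 1], [0, 10·q - 1]].
At the point, J = [[-0.250, 19.000], [0.000, -6.000]] (det J = 1.500).
Solving J·Δ = −F gives Δ = (-7.167, -0.042).
Then the next iterate is (p, q)₁ = (-9.167, -0.542).
Round to (-9.167, -0.542) and repeat: F = (-3.09724, 0.01082), J = [[0.17882, 94.52014], [0.000, -6.420]].
Δ = (16.430, 0.002), so (p, q)₂ = (7.263, -0.540).

(7.263, -0.540)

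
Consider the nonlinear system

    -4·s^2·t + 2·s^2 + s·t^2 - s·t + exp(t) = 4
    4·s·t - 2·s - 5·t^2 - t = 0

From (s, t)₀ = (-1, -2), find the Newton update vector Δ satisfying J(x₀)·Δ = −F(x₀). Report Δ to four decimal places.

(0.0559, 0.5706)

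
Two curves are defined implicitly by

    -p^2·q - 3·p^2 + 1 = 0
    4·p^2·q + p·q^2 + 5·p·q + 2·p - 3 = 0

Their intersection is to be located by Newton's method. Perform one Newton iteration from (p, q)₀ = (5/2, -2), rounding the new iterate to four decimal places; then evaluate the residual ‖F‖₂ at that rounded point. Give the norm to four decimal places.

At (5/2, -2): F = (-5.2500, -63.0000).
Jacobian J = [[-2·p·q - 6·p, -p^2], [8·p·q + q^2 + 5·q + 2, 4·p^2 + 2·p·q + 5·p]].
At the point, J = [[-5.0000, -6.2500], [-44.0000, 27.5000]] (det J = -412.5000).
Solving J·Δ = −F gives Δ = (-1.3045, 0.2036).
Then the next iterate is (p, q)₁ = (1.1955, -1.7964).
Re-evaluating at (1.1955, -1.7964): F = (-0.720209, -17.758844), so ‖F‖₂ = 17.7734.

17.7734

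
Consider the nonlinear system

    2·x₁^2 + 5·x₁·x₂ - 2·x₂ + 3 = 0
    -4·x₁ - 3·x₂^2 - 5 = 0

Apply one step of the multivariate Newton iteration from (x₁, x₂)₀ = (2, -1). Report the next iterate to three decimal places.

At (2, -1): F = (3.000, -16.000).
Jacobian J = [[4·x₁ + 5·x₂, 5·x₁ - 2], [-4, -6·x₂]].
At the point, J = [[3.000, 8.000], [-4.000, 6.000]] (det J = 50.000).
Solving J·Δ = −F gives Δ = (-2.920, 0.720).
Then the next iterate is (x₁, x₂)₁ = (-0.920, -0.280).

(-0.920, -0.280)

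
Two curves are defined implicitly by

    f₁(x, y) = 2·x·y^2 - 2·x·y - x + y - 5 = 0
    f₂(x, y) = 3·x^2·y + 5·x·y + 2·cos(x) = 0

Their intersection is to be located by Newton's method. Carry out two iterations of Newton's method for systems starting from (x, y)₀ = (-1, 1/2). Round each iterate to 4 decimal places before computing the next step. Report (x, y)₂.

(-3.4754, -0.6044)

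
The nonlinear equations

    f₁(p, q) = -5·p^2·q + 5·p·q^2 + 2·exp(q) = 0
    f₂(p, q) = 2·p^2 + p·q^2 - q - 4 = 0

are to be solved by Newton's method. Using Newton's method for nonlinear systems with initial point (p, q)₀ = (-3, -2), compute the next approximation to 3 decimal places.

(-2.145, -1.741)

At (-3, -2): F = (30.27067, 4.000).
Jacobian J = [[-10·p·q + 5·q^2, -5·p^2 + 10·p·q + 2·exp(q)], [4·p + q^2, 2·p·q - 1]].
At the point, J = [[-40.000, 15.27067], [-8.000, 11.000]] (det J = -317.83464).
Solving J·Δ = −F gives Δ = (0.855, 0.259).
Then the next iterate is (p, q)₁ = (-2.145, -1.741).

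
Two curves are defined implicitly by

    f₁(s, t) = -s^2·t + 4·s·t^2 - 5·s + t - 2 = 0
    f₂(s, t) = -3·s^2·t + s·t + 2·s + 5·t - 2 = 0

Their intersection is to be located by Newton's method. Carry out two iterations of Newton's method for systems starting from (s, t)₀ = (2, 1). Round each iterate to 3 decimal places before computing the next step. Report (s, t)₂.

(1.578, 1.377)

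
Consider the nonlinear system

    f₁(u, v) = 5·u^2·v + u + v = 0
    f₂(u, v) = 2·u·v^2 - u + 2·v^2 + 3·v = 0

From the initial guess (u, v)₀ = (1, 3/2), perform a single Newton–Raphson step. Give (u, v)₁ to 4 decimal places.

At (1, 3/2): F = (10.0000, 12.5000).
Jacobian J = [[10·u·v + 1, 5·u^2 + 1], [2·v^2 - 1, 4·u·v + 4·v + 3]].
At the point, J = [[16.0000, 6.0000], [3.5000, 15.0000]] (det J = 219.0000).
Solving J·Δ = −F gives Δ = (-0.3425, -0.7534).
Then the next iterate is (u, v)₁ = (0.6575, 0.7466).

(0.6575, 0.7466)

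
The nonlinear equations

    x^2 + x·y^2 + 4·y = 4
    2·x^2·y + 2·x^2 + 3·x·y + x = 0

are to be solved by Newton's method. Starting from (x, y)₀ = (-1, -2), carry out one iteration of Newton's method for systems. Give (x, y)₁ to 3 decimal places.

(0.500, -0.500)

At (-1, -2): F = (-15.000, 3.000).
Jacobian J = [[2·x + y^2, 2·x·y + 4], [4·x·y + 4·x + 3·y + 1, 2·x^2 + 3·x]].
At the point, J = [[2.000, 8.000], [-1.000, -1.000]] (det J = 6.000).
Solving J·Δ = −F gives Δ = (1.500, 1.500).
Then the next iterate is (x, y)₁ = (0.500, -0.500).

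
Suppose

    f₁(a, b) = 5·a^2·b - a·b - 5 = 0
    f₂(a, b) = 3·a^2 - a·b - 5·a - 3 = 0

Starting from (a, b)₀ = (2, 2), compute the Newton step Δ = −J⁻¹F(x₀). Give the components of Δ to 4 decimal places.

(0.1687, -2.0783)

At (2, 2): F = (31.0000, -5.0000).
Jacobian J = [[10·a·b - b, 5·a^2 - a], [6·a - b - 5, -a]].
At the point, J = [[38.0000, 18.0000], [5.0000, -2.0000]] (det J = -166.0000).
Solving J·Δ = −F gives Δ = (0.1687, -2.0783).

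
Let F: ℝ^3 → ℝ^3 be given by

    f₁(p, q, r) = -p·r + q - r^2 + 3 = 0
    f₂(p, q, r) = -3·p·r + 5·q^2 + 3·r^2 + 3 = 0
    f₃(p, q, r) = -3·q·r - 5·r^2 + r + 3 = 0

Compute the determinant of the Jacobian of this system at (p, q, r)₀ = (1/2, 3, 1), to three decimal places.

J = [[-r, 1, -p - 2·r], [-3·r, 10·q, -3·p + 6·r], [0, -3·r, -3·q - 10·r + 1]].
At the point, J = [[-1.000, 1.000, -2.500], [-3.000, 30.000, 4.500], [0.000, -3.000, -18.000]].
det J = 450.000.

450.000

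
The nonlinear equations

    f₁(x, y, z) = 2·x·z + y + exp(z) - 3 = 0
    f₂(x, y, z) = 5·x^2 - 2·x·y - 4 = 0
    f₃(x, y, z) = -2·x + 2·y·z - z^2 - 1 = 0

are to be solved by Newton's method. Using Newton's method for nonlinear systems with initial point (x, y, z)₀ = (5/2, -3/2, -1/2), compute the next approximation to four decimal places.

(0.5699, -5.3585, 0.9843)

At (5/2, -3/2, -1/2): F = (-6.393469, 34.7500, -4.7500).
Jacobian J = [[2·z, 1, 2·x + exp(z)], [10·x - 2·y, -2·x, 0], [-2, 2·z, 2·y - 2·z]].
At the point, J = [[-1.0000, 1.0000, 5.606531], [28.0000, -5.0000, 0.0000], [-2.0000, -1.0000, -2.0000]] (det J = -167.048165).
Solving J·Δ = −F gives Δ = (-1.9301, -3.8585, 1.4843).
Then the next iterate is (x, y, z)₁ = (0.5699, -5.3585, 0.9843).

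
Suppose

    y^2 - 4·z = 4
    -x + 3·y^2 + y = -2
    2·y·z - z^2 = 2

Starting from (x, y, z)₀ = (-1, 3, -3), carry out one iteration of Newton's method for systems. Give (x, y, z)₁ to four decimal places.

At (-1, 3, -3): F = (17.0000, 33.0000, -29.0000).
Jacobian J = [[0, 2·y, -4], [-1, 6·y + 1, 0], [0, 2·z, 2·y - 2·z]].
At the point, J = [[0.0000, 6.0000, -4.0000], [-1.0000, 19.0000, 0.0000], [0.0000, -6.0000, 12.0000]] (det J = 48.0000).
Solving J·Δ = −F gives Δ = (-1.8333, -1.8333, 1.5000).
Then the next iterate is (x, y, z)₁ = (-2.8333, 1.1667, -1.5000).

(-2.8333, 1.1667, -1.5000)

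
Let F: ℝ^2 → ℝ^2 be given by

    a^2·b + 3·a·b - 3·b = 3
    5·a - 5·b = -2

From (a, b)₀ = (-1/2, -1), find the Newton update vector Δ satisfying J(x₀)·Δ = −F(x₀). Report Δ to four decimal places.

(-0.4120, 0.4880)

At (-1/2, -1): F = (1.2500, 4.5000).
Jacobian J = [[2·a·b + 3·b, a^2 + 3·a - 3], [5, -5]].
At the point, J = [[-2.0000, -4.2500], [5.0000, -5.0000]] (det J = 31.2500).
Solving J·Δ = −F gives Δ = (-0.4120, 0.4880).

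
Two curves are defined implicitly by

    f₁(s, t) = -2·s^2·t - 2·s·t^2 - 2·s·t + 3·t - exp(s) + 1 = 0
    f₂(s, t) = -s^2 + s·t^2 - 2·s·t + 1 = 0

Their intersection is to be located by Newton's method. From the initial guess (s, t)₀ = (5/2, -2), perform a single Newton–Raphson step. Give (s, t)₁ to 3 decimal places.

At (5/2, -2): F = (-2.18249, 14.750).
Jacobian J = [[-4·s·t - 2·t^2 - 2·t - exp(s), -2·s^2 - 4·s·t - 2·s + 3], [-2·s + t^2 - 2·t, 2·s·t - 2·s]].
At the point, J = [[3.81751, 5.500], [3.000, -15.000]] (det J = -73.76259).
Solving J·Δ = −F gives Δ = (-0.656, 0.852).
Then the next iterate is (s, t)₁ = (1.844, -1.148).

(1.844, -1.148)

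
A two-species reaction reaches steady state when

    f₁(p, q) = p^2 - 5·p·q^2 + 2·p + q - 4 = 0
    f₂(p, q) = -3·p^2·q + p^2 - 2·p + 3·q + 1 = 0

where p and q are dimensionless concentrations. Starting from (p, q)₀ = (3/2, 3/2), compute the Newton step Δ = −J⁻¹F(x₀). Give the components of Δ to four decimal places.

At (3/2, 3/2): F = (-14.1250, -5.3750).
Jacobian J = [[2·p - 5·q^2 + 2, -10·p·q + 1], [-6·p·q + 2·p - 2, -3·p^2 + 3]].
At the point, J = [[-6.2500, -21.5000], [-12.5000, -3.7500]] (det J = -245.3125).
Solving J·Δ = −F gives Δ = (-0.2552, -0.5828).

(-0.2552, -0.5828)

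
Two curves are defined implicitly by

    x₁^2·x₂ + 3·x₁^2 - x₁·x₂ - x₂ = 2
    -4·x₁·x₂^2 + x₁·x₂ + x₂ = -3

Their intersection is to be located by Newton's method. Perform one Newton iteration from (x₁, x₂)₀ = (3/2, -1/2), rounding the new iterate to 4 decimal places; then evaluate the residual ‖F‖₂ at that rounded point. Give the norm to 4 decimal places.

1.1166

At (3/2, -1/2): F = (4.8750, 0.2500).
Jacobian J = [[2·x₁·x₂ + 6·x₁ - x₂, x₁^2 - x₁ - 1], [-4·x₂^2 + x₂, -8·x₁·x₂ + x₁ + 1]].
At the point, J = [[8.0000, -0.2500], [-1.5000, 8.5000]] (det J = 67.6250).
Solving J·Δ = −F gives Δ = (-0.6137, -0.1377).
Then the next iterate is (x₁, x₂)₁ = (0.8863, -0.6377).
Re-evaluating at (0.8863, -0.6377): F = (1.058546, 0.355411), so ‖F‖₂ = 1.1166.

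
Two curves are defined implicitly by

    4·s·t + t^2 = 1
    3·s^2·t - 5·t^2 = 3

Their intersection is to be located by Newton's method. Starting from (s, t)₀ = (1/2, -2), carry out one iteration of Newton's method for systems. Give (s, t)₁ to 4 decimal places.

(0.1081, -0.9326)

At (1/2, -2): F = (-1.0000, -24.5000).
Jacobian J = [[4·t, 4·s + 2·t], [6·s·t, 3·s^2 - 10·t]].
At the point, J = [[-8.0000, -2.0000], [-6.0000, 20.7500]] (det J = -178.0000).
Solving J·Δ = −F gives Δ = (-0.3919, 1.0674).
Then the next iterate is (s, t)₁ = (0.1081, -0.9326).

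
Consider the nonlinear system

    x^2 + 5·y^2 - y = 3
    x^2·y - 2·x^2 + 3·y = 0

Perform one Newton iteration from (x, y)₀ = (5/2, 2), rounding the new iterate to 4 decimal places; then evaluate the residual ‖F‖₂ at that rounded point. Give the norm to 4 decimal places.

6.4695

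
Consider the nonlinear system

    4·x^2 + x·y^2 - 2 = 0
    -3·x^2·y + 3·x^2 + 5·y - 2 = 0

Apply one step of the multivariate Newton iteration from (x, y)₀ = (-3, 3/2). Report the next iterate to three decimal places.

At (-3, 3/2): F = (27.250, -8.000).
Jacobian J = [[8·x + y^2, 2·x·y], [-6·x·y + 6·x, -3·x^2 + 5]].
At the point, J = [[-21.750, -9.000], [9.000, -22.000]] (det J = 559.500).
Solving J·Δ = −F gives Δ = (1.200, 0.127).
Then the next iterate is (x, y)₁ = (-1.800, 1.627).

(-1.800, 1.627)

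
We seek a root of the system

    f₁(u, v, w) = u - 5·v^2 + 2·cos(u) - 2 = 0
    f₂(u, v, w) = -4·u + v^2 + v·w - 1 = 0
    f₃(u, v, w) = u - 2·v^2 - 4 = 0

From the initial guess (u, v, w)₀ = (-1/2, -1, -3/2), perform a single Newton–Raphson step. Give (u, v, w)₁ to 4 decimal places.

At (-1/2, -1, -3/2): F = (-5.744835, 3.5000, -6.5000).
Jacobian J = [[-2·sin(u) + 1, -10·v, 0], [-4, 2·v + w, v], [1, -4·v, 0]].
At the point, J = [[1.958851, 10.0000, 0.0000], [-4.0000, -3.5000, -1.0000], [1.0000, 4.0000, 0.0000]] (det J = -2.164596).
Solving J·Δ = −F gives Δ = (19.4127, -3.2282, -62.8522).
Then the next iterate is (u, v, w)₁ = (18.9127, -4.2282, -64.3522).

(18.9127, -4.2282, -64.3522)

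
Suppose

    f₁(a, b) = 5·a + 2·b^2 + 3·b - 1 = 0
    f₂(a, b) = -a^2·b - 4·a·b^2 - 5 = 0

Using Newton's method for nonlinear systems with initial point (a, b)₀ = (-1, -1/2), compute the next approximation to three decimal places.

(0.674, -1.870)

At (-1, -1/2): F = (-7.000, -3.500).
Jacobian J = [[5, 4·b + 3], [-2·a·b - 4·b^2, -a^2 - 8·a·b]].
At the point, J = [[5.000, 1.000], [-2.000, -5.000]] (det J = -23.000).
Solving J·Δ = −F gives Δ = (1.674, -1.370).
Then the next iterate is (a, b)₁ = (0.674, -1.870).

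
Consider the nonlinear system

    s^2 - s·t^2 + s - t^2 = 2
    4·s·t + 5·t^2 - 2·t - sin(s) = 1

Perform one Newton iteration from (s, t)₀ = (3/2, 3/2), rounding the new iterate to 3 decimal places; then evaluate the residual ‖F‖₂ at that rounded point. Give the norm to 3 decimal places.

3.837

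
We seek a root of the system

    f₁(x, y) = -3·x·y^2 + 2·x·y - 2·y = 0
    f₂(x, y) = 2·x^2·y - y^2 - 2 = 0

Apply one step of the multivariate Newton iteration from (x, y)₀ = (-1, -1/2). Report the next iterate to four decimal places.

At (-1, -1/2): F = (2.7500, -3.2500).
Jacobian J = [[-3·y^2 + 2·y, -6·x·y + 2·x - 2], [4·x·y, 2·x^2 - 2·y]].
At the point, J = [[-1.7500, -7.0000], [2.0000, 3.0000]] (det J = 8.7500).
Solving J·Δ = −F gives Δ = (1.6571, -0.0214).
Then the next iterate is (x, y)₁ = (0.6571, -0.5214).

(0.6571, -0.5214)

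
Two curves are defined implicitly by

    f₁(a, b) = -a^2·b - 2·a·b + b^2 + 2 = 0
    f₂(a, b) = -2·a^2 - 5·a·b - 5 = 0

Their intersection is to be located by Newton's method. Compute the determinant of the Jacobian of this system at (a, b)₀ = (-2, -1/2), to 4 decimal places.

0.5000

J = [[-2·a·b - 2·b, -a^2 - 2·a + 2·b], [-4·a - 5·b, -5·a]].
At the point, J = [[-1.0000, -1.0000], [10.5000, 10.0000]].
det J = 0.5000.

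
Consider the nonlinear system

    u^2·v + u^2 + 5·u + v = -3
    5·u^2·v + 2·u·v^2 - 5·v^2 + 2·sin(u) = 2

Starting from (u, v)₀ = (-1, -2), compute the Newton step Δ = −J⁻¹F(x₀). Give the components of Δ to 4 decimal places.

(0.4723, 0.8469)

At (-1, -2): F = (-5.0000, -41.682942).
Jacobian J = [[2·u·v + 2·u + 5, u^2 + 1], [10·u·v + 2·v^2 + 2·cos(u), 5·u^2 + 4·u·v - 10·v]].
At the point, J = [[7.0000, 2.0000], [29.080605, 33.0000]] (det J = 172.838791).
Solving J·Δ = −F gives Δ = (0.4723, 0.8469).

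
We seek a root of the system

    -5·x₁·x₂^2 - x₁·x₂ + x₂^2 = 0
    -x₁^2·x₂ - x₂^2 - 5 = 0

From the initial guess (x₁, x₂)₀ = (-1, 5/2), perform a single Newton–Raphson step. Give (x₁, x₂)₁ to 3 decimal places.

(-4.921, -3.059)

At (-1, 5/2): F = (40.000, -13.750).
Jacobian J = [[-5·x₂^2 - x₂, -10·x₁·x₂ - x₁ + 2·x₂], [-2·x₁·x₂, -x₁^2 - 2·x₂]].
At the point, J = [[-33.750, 31.000], [5.000, -6.000]] (det J = 47.500).
Solving J·Δ = −F gives Δ = (-3.921, -5.559).
Then the next iterate is (x₁, x₂)₁ = (-4.921, -3.059).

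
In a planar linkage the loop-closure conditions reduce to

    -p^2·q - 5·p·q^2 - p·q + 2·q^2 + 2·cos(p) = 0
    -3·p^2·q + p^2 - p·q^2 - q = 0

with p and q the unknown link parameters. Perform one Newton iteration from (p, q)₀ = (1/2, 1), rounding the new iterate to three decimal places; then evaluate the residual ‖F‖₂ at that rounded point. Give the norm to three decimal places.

At (1/2, 1): F = (0.50517, -2.000).
Jacobian J = [[-2·p·q - 5·q^2 - q - 2·sin(p), -p^2 - 10·p·q - p + 4·q], [-6·p·q + 2·p - q^2, -3·p^2 - 2·p·q - 1]].
At the point, J = [[-7.95885, -1.750], [-3.000, -2.750]] (det J = 16.63684).
Solving J·Δ = −F gives Δ = (0.294, -1.048).
Then the next iterate is (p, q)₁ = (0.794, -0.048).
Re-evaluating at (0.794, -0.048): F = (1.46583, 0.76739), so ‖F‖₂ = 1.655.

1.655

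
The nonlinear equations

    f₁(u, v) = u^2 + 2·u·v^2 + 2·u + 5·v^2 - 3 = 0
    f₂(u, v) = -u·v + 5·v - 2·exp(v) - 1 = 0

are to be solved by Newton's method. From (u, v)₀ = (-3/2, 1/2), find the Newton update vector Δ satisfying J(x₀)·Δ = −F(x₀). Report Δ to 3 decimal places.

(-13.826, -1.832)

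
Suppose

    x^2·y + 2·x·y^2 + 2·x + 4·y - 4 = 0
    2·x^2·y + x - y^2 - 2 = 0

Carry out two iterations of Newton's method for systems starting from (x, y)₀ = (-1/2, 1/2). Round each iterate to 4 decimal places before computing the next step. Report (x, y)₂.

At (-1/2, 1/2): F = (-3.1250, -2.5000).
Jacobian J = [[2·x·y + 2·y^2 + 2, x^2 + 4·x·y + 4], [4·x·y + 1, 2·x^2 - 2·y]].
At the point, J = [[2.0000, 3.2500], [0.0000, -0.5000]] (det J = -1.0000).
Solving J·Δ = −F gives Δ = (9.6875, -5.0000).
Then the next iterate is (x, y)₁ = (9.1875, -4.5000).
Round to (9.1875, -4.5000) and repeat: F = (-11.376953, -772.753906), J = [[-40.1875, -76.964844], [-164.3750, 177.820312]].
Δ = (-3.1064, 1.4742), so (x, y)₂ = (6.0811, -3.0258).

(6.0811, -3.0258)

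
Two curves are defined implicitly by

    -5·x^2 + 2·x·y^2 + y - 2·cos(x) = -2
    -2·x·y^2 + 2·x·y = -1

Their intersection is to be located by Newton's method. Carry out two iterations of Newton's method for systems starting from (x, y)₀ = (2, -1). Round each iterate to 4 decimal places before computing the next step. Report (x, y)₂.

(0.4799, -0.6961)

At (2, -1): F = (-14.167706, -7.0000).
Jacobian J = [[-10·x + 2·y^2 + 2·sin(x), 4·x·y + 1], [-2·y^2 + 2·y, -4·x·y + 2·x]].
At the point, J = [[-16.181405, -7.0000], [-4.0000, 12.0000]] (det J = -222.176862).
Solving J·Δ = −F gives Δ = (-0.9858, 0.2547).
Then the next iterate is (x, y)₁ = (1.0142, -0.7453).
Round to (1.0142, -0.7453) and repeat: F = (-3.818187, -1.638486), J = [[-7.332939, -2.023533], [-2.601544, 5.051933]].
Δ = (-0.5343, 0.0492), so (x, y)₂ = (0.4799, -0.6961).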